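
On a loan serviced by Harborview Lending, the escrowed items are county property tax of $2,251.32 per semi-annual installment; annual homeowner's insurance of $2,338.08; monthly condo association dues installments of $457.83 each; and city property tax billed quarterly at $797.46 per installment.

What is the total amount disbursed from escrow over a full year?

$15,524.52

County property tax = $2,251.32 × 2 = $4,502.64/yr
Homeowner's insurance = $2,338.08/yr
Condo association dues = $457.83 × 12 = $5,493.96/yr
City property tax = $797.46 × 4 = $3,189.84/yr
Total annual escrow = $15,524.52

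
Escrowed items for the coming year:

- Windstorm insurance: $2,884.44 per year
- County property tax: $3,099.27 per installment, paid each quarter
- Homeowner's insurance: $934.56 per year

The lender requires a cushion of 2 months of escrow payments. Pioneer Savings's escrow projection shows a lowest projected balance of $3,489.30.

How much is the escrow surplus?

$786.62

Windstorm insurance — $2,884.44 annually
County property tax — $3,099.27 × 4 = $12,397.08 annually
Homeowner's insurance — $934.56 annually
Combined annual = $2,884.44 + $12,397.08 + $934.56 = $16,216.08
Monthly = $16,216.08 ÷ 12 = $1,351.34
Required reserve = 2 × $1,351.34 = $2,702.68
Surplus = $3,489.30 − $2,702.68 = $786.62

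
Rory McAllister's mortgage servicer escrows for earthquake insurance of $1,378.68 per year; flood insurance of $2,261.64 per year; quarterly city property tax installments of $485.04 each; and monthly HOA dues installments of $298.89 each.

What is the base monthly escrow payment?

Earthquake insurance — $1,378.68 annually
Flood insurance — $2,261.64 annually
City property tax — $485.04 × 4 = $1,940.16 annually
HOA dues — $298.89 × 12 = $3,586.68 annually
Total annual escrow = $1,378.68 + $2,261.64 + $1,940.16 + $3,586.68 = $9,167.16
Per month = $9,167.16 ÷ 12 = $763.93

$763.93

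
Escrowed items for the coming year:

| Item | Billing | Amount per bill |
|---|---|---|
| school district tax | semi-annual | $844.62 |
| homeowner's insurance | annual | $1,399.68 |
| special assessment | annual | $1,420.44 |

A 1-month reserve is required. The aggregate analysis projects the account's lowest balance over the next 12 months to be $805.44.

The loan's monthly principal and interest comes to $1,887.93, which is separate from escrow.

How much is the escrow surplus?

School district tax — $844.62 × 2 = $1,689.24/yr
Homeowner's insurance — $1,399.68/yr
Special assessment — $1,420.44/yr
Total per year = $1,689.24 + $1,399.68 + $1,420.44 = $4,509.36
Monthly escrow = $4,509.36 ÷ 12 = $375.78
Cushion = 1 × $375.78 = $375.78
Surplus = $805.44 − $375.78 = $429.66

$429.66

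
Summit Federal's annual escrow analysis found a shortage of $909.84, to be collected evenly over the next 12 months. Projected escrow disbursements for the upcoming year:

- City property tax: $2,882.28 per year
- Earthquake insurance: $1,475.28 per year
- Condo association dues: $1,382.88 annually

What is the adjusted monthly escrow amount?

$554.19

City property tax = $2,882.28 annually
Earthquake insurance = $1,475.28 annually
Condo association dues = $1,382.88 annually
Combined annual = $5,740.44
Monthly = $5,740.44 ÷ 12 = $478.37
Shortage spread = $909.84 / 12 = $75.82/mo
Adjusted monthly = $478.37 + $75.82 = $554.19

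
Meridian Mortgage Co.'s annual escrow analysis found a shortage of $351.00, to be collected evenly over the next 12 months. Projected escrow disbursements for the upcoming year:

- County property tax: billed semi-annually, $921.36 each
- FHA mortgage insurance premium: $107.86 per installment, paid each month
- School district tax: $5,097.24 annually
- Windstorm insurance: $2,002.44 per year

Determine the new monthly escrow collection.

County property tax — $921.36 × 2 = $1,842.72/yr
FHA mortgage insurance premium — $107.86 × 12 = $1,294.32/yr
School district tax — $5,097.24/yr
Windstorm insurance — $2,002.44/yr
Annual escrow total = $1,842.72 + $1,294.32 + $5,097.24 + $2,002.44 = $10,236.72
Monthly escrow = $10,236.72 / 12 = $853.06
Shortage spread = $351.00 ÷ 12 = $29.25/mo
New monthly escrow = $853.06 + $29.25 = $882.31

$882.31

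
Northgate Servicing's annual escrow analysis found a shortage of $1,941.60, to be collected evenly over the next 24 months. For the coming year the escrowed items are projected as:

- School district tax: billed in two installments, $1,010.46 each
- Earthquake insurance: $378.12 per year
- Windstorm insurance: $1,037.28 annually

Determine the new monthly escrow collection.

School district tax — $1,010.46 × 2 = $2,020.92 annually
Earthquake insurance — $378.12 annually
Windstorm insurance — $1,037.28 annually
Total annual escrow = $2,020.92 + $378.12 + $1,037.28 = $3,436.32
Base monthly escrow = $3,436.32 ÷ 12 = $286.36
Monthly shortage recovery: $1,941.60 ÷ 24 = $80.90
Adjusted monthly = $286.36 + $80.90 = $367.26

$367.26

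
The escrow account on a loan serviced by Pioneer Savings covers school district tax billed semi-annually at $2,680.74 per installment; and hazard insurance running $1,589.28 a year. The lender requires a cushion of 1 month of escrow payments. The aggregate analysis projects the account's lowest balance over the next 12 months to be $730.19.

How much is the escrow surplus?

$150.96

School district tax — $2,680.74 × 2 = $5,361.48 annually
Hazard insurance — $1,589.28 annually
Annual escrow total = $6,950.76
Monthly escrow = $6,950.76 ÷ 12 = $579.23
Cushion = 1 × $579.23 = $579.23
Excess over cushion: $730.19 − $579.23 = $150.96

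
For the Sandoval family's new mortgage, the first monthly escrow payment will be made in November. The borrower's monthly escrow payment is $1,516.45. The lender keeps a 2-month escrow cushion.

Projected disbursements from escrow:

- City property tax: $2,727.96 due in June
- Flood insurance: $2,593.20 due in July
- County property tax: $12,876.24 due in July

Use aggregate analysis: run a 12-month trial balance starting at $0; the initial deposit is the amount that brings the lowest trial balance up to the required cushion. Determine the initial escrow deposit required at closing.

Cushion = 2 × $1,516.45 = $3,032.90
Trial balance (start $0, +$1,516.45 each month, − disbursements):
  Nov: +$1,516.45 → $1,516.45
  Dec: +$1,516.45 → $3,032.90
  Jan: +$1,516.45 → $4,549.35
  Feb: +$1,516.45 → $6,065.80
  Mar: +$1,516.45 → $7,582.25
  Apr: +$1,516.45 → $9,098.70
  May: +$1,516.45 → $10,615.15
  Jun: +$1,516.45 − $2,727.96 → $9,403.64
  Jul: +$1,516.45 − $15,469.44 → -$4,549.35
  Aug: +$1,516.45 → -$3,032.90
  Sep: +$1,516.45 → -$1,516.45
  Oct: +$1,516.45 → $0.00
Lowest trial balance = -$4,549.35 (Jul)
Initial deposit = cushion − low point = $3,032.90 − (-$4,549.35) = $7,582.25

$7,582.25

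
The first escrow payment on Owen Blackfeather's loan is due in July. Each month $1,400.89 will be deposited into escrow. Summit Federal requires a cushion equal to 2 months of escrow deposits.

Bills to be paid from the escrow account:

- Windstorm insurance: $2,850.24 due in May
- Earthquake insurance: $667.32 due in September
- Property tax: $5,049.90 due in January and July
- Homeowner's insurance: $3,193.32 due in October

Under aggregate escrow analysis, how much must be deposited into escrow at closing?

$6,955.99

Cushion = 2 × $1,400.89 = $2,801.78
Trial balance (start $0, +$1,400.89 each month, − disbursements):
  Jul: +$1,400.89 − $5,049.90 → -$3,649.01
  Aug: +$1,400.89 → -$2,248.12
  Sep: +$1,400.89 − $667.32 → -$1,514.55
  Oct: +$1,400.89 − $3,193.32 → -$3,306.98
  Nov: +$1,400.89 → -$1,906.09
  Dec: +$1,400.89 → -$505.20
  Jan: +$1,400.89 − $5,049.90 → -$4,154.21
  Feb: +$1,400.89 → -$2,753.32
  Mar: +$1,400.89 → -$1,352.43
  Apr: +$1,400.89 → $48.46
  May: +$1,400.89 − $2,850.24 → -$1,400.89
  Jun: +$1,400.89 → $0.00
Lowest trial balance = -$4,154.21 (Jan)
Initial deposit = cushion − low point = $2,801.78 − (-$4,154.21) = $6,955.99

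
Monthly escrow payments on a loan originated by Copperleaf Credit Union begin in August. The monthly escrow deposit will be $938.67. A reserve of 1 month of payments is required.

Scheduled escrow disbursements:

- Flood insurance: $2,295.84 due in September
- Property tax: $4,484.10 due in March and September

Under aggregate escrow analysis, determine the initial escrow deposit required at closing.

Cushion = 1 × $938.67 = $938.67
Trial balance (start $0, +$938.67 each month, − disbursements):
  Aug: +$938.67 → $938.67
  Sep: +$938.67 − $6,779.94 → -$4,902.60
  Oct: +$938.67 → -$3,963.93
  Nov: +$938.67 → -$3,025.26
  Dec: +$938.67 → -$2,086.59
  Jan: +$938.67 → -$1,147.92
  Feb: +$938.67 → -$209.25
  Mar: +$938.67 − $4,484.10 → -$3,754.68
  Apr: +$938.67 → -$2,816.01
  May: +$938.67 → -$1,877.34
  Jun: +$938.67 → -$938.67
  Jul: +$938.67 → $0.00
Lowest trial balance = -$4,902.60 (Sep)
Initial deposit = cushion − low point = $938.67 − (-$4,902.60) = $5,841.27

$5,841.27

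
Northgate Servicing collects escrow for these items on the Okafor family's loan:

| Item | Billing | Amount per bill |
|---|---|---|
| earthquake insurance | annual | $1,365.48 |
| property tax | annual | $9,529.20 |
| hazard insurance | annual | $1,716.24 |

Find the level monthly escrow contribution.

$1,050.91

Earthquake insurance: $1,365.48 per year
Property tax: $9,529.20 per year
Hazard insurance: $1,716.24 per year
Combined annual = $1,365.48 + $9,529.20 + $1,716.24 = $12,610.92
Monthly = $12,610.92 ÷ 12 = $1,050.91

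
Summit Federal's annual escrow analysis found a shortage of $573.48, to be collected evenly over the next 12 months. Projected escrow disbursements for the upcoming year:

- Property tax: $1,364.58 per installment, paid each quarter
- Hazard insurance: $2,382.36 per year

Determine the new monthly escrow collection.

$701.18

Property tax = $1,364.58 × 4 = $5,458.32 per year
Hazard insurance = $2,382.36 per year
Combined annual = $5,458.32 + $2,382.36 = $7,840.68
Monthly = $7,840.68 / 12 = $653.39
Monthly shortage recovery: $573.48 ÷ 12 = $47.79
Adjusted monthly = $653.39 + $47.79 = $701.18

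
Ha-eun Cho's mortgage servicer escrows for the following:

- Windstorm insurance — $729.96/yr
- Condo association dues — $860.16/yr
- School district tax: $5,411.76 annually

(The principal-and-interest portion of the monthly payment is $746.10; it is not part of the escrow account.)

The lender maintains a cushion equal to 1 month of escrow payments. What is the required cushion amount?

$583.49

Windstorm insurance = $729.96
Condo association dues = $860.16
School district tax = $5,411.76
Annual escrow total = $7,001.88
Monthly = $7,001.88 / 12 = $583.49
Required cushion = 1 × $583.49 = $583.49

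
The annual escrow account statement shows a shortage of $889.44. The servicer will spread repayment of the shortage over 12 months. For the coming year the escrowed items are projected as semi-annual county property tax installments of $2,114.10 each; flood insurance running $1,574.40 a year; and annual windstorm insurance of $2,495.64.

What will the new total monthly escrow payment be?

County property tax = $2,114.10 × 2 = $4,228.20/yr
Flood insurance = $1,574.40/yr
Windstorm insurance = $2,495.64/yr
Yearly total = $4,228.20 + $1,574.40 + $2,495.64 = $8,298.24
Base monthly escrow = $8,298.24 ÷ 12 = $691.52
Shortage per month = $889.44 ÷ 12 = $74.12
New monthly escrow = $691.52 + $74.12 = $765.64

$765.64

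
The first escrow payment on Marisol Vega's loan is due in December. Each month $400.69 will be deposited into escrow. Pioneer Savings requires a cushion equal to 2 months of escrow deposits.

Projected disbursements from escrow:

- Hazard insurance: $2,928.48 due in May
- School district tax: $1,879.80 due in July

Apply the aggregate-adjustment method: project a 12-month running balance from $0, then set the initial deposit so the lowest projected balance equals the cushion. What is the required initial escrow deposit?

Cushion = 2 × $400.69 = $801.38
Trial balance (start $0, +$400.69 each month, − disbursements):
  Dec: +$400.69 → $400.69
  Jan: +$400.69 → $801.38
  Feb: +$400.69 → $1,202.07
  Mar: +$400.69 → $1,602.76
  Apr: +$400.69 → $2,003.45
  May: +$400.69 − $2,928.48 → -$524.34
  Jun: +$400.69 → -$123.65
  Jul: +$400.69 − $1,879.80 → -$1,602.76
  Aug: +$400.69 → -$1,202.07
  Sep: +$400.69 → -$801.38
  Oct: +$400.69 → -$400.69
  Nov: +$400.69 → $0.00
Lowest trial balance = -$1,602.76 (Jul)
Initial deposit = cushion − low point = $801.38 − (-$1,602.76) = $2,404.14

$2,404.14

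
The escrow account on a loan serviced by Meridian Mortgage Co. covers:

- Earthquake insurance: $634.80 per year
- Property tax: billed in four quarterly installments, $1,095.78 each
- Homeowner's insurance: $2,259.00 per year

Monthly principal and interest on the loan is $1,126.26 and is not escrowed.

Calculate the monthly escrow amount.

Earthquake insurance: $634.80
Property tax: $1,095.78 × 4 = $4,383.12
Homeowner's insurance: $2,259.00
Total per year = $7,276.92
Per month = $7,276.92 ÷ 12 = $606.41

$606.41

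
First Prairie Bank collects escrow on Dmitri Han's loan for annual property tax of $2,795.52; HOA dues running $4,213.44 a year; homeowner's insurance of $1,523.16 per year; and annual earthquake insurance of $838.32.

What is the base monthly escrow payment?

$780.87

Property tax: $2,795.52 annually
HOA dues: $4,213.44 annually
Homeowner's insurance: $1,523.16 annually
Earthquake insurance: $838.32 annually
Total annual escrow = $9,370.44
Base monthly escrow = $9,370.44 / 12 = $780.87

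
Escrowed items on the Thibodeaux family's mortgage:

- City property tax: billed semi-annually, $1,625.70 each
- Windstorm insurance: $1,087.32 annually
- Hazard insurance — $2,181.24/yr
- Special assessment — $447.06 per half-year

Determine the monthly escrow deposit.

$617.84

City property tax = $1,625.70 × 2 = $3,251.40 annually
Windstorm insurance = $1,087.32 annually
Hazard insurance = $2,181.24 annually
Special assessment = $447.06 × 2 = $894.12 annually
Yearly total = $7,414.08
Base monthly escrow = $7,414.08 ÷ 12 = $617.84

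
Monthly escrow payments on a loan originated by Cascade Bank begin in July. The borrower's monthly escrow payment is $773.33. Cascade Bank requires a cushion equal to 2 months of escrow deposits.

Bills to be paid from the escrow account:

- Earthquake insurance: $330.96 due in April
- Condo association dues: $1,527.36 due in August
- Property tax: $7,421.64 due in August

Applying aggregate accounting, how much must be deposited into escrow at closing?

$8,949.00

Cushion = 2 × $773.33 = $1,546.66
Trial balance (start $0, +$773.33 each month, − disbursements):
  Jul: +$773.33 → $773.33
  Aug: +$773.33 − $8,949.00 → -$7,402.34
  Sep: +$773.33 → -$6,629.01
  Oct: +$773.33 → -$5,855.68
  Nov: +$773.33 → -$5,082.35
  Dec: +$773.33 → -$4,309.02
  Jan: +$773.33 → -$3,535.69
  Feb: +$773.33 → -$2,762.36
  Mar: +$773.33 → -$1,989.03
  Apr: +$773.33 − $330.96 → -$1,546.66
  May: +$773.33 → -$773.33
  Jun: +$773.33 → $0.00
Lowest trial balance = -$7,402.34 (Aug)
Initial deposit = cushion − low point = $1,546.66 − (-$7,402.34) = $8,949.00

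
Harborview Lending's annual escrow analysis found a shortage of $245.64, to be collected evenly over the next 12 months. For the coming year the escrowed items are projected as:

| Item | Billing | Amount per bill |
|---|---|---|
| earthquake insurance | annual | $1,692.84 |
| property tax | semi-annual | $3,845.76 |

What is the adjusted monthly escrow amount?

Earthquake insurance — $1,692.84/yr
Property tax — $3,845.76 × 2 = $7,691.52/yr
Annual escrow total = $9,384.36
Base monthly escrow = $9,384.36 ÷ 12 = $782.03
Shortage per month = $245.64 ÷ 12 = $20.47
New monthly escrow = $782.03 + $20.47 = $802.50

$802.50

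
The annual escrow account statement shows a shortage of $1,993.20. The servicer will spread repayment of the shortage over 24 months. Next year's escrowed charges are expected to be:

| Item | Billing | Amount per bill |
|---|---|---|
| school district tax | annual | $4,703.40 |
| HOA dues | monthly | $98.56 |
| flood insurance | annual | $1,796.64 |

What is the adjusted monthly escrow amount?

$723.28

School district tax — $4,703.40 per year
HOA dues — $98.56 × 12 = $1,182.72 per year
Flood insurance — $1,796.64 per year
Yearly total = $4,703.40 + $1,182.72 + $1,796.64 = $7,682.76
Base monthly escrow = $7,682.76 / 12 = $640.23
Monthly shortage recovery: $1,993.20 ÷ 24 = $83.05
New monthly escrow = $640.23 + $83.05 = $723.28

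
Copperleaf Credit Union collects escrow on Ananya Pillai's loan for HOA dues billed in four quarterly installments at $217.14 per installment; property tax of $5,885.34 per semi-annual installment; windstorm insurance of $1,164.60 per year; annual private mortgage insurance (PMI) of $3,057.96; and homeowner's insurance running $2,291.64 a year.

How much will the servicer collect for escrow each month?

HOA dues = $217.14 × 4 = $868.56/yr
Property tax = $5,885.34 × 2 = $11,770.68/yr
Windstorm insurance = $1,164.60/yr
Private mortgage insurance (PMI) = $3,057.96/yr
Homeowner's insurance = $2,291.64/yr
Combined annual = $19,153.44
Per month = $19,153.44 / 12 = $1,596.12

$1,596.12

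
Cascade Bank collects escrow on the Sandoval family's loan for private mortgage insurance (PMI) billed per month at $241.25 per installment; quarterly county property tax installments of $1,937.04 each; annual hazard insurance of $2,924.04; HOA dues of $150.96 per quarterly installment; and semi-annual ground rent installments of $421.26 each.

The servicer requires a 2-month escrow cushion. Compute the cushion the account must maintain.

Private mortgage insurance (PMI) — $241.25 × 12 = $2,895.00 per year
County property tax — $1,937.04 × 4 = $7,748.16 per year
Hazard insurance — $2,924.04 per year
HOA dues — $150.96 × 4 = $603.84 per year
Ground rent — $421.26 × 2 = $842.52 per year
Yearly total = $2,895.00 + $7,748.16 + $2,924.04 + $603.84 + $842.52 = $15,013.56
Monthly = $15,013.56 ÷ 12 = $1,251.13
Cushion = 2 × $1,251.13 = $2,502.26

$2,502.26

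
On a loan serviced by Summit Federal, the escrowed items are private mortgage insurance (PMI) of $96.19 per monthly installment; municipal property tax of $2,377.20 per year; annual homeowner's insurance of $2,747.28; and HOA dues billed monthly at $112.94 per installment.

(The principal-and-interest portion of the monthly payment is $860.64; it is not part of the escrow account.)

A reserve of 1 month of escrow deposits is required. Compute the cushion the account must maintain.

Private mortgage insurance (PMI): $96.19 × 12 = $1,154.28/yr
Municipal property tax: $2,377.20/yr
Homeowner's insurance: $2,747.28/yr
HOA dues: $112.94 × 12 = $1,355.28/yr
Yearly total = $7,634.04
Monthly escrow = $7,634.04 ÷ 12 = $636.17
Reserve = 1 × $636.17 = $636.17

$636.17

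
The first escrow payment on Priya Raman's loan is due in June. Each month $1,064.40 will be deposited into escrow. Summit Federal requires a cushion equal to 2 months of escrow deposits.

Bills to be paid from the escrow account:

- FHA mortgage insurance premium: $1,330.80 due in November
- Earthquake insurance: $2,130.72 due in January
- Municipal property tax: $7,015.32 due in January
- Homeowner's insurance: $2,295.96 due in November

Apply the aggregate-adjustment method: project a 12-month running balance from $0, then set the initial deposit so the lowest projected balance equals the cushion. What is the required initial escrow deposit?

Cushion = 2 × $1,064.40 = $2,128.80
Trial balance (start $0, +$1,064.40 each month, − disbursements):
  Jun: +$1,064.40 → $1,064.40
  Jul: +$1,064.40 → $2,128.80
  Aug: +$1,064.40 → $3,193.20
  Sep: +$1,064.40 → $4,257.60
  Oct: +$1,064.40 → $5,322.00
  Nov: +$1,064.40 − $3,626.76 → $2,759.64
  Dec: +$1,064.40 → $3,824.04
  Jan: +$1,064.40 − $9,146.04 → -$4,257.60
  Feb: +$1,064.40 → -$3,193.20
  Mar: +$1,064.40 → -$2,128.80
  Apr: +$1,064.40 → -$1,064.40
  May: +$1,064.40 → $0.00
Lowest trial balance = -$4,257.60 (Jan)
Initial deposit = cushion − low point = $2,128.80 − (-$4,257.60) = $6,386.40

$6,386.40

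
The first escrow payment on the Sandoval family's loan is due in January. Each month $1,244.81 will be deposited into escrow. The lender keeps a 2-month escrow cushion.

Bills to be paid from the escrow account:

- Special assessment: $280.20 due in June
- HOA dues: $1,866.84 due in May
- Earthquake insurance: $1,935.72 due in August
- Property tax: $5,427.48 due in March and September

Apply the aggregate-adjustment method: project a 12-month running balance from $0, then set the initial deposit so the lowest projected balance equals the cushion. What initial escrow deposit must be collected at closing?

$6,224.05

Cushion = 2 × $1,244.81 = $2,489.62
Trial balance (start $0, +$1,244.81 each month, − disbursements):
  Jan: +$1,244.81 → $1,244.81
  Feb: +$1,244.81 → $2,489.62
  Mar: +$1,244.81 − $5,427.48 → -$1,693.05
  Apr: +$1,244.81 → -$448.24
  May: +$1,244.81 − $1,866.84 → -$1,070.27
  Jun: +$1,244.81 − $280.20 → -$105.66
  Jul: +$1,244.81 → $1,139.15
  Aug: +$1,244.81 − $1,935.72 → $448.24
  Sep: +$1,244.81 − $5,427.48 → -$3,734.43
  Oct: +$1,244.81 → -$2,489.62
  Nov: +$1,244.81 → -$1,244.81
  Dec: +$1,244.81 → $0.00
Lowest trial balance = -$3,734.43 (Sep)
Initial deposit = cushion − low point = $2,489.62 − (-$3,734.43) = $6,224.05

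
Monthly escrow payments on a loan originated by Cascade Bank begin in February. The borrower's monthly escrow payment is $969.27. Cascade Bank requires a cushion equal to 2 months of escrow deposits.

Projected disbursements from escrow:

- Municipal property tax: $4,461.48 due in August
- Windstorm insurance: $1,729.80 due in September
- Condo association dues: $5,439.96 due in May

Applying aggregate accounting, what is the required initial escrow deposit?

$5,815.62

Cushion = 2 × $969.27 = $1,938.54
Trial balance (start $0, +$969.27 each month, − disbursements):
  Feb: +$969.27 → $969.27
  Mar: +$969.27 → $1,938.54
  Apr: +$969.27 → $2,907.81
  May: +$969.27 − $5,439.96 → -$1,562.88
  Jun: +$969.27 → -$593.61
  Jul: +$969.27 → $375.66
  Aug: +$969.27 − $4,461.48 → -$3,116.55
  Sep: +$969.27 − $1,729.80 → -$3,877.08
  Oct: +$969.27 → -$2,907.81
  Nov: +$969.27 → -$1,938.54
  Dec: +$969.27 → -$969.27
  Jan: +$969.27 → $0.00
Lowest trial balance = -$3,877.08 (Sep)
Initial deposit = cushion − low point = $1,938.54 − (-$3,877.08) = $5,815.62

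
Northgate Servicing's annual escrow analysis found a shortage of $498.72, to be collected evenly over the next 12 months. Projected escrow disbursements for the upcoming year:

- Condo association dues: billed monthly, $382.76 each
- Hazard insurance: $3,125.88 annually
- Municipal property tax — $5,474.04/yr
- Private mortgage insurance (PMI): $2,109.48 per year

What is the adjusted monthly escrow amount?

$1,316.77

Condo association dues — $382.76 × 12 = $4,593.12 per year
Hazard insurance — $3,125.88 per year
Municipal property tax — $5,474.04 per year
Private mortgage insurance (PMI) — $2,109.48 per year
Total per year = $15,302.52
Per month = $15,302.52 ÷ 12 = $1,275.21
Shortage per month = $498.72 / 12 = $41.56
New monthly escrow = $1,275.21 + $41.56 = $1,316.77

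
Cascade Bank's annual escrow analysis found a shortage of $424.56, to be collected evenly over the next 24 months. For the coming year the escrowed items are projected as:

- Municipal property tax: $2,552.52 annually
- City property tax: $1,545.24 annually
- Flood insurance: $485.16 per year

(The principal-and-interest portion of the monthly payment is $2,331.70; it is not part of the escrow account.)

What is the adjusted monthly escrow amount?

Municipal property tax: $2,552.52
City property tax: $1,545.24
Flood insurance: $485.16
Total annual escrow = $2,552.52 + $1,545.24 + $485.16 = $4,582.92
Monthly escrow = $4,582.92 ÷ 12 = $381.91
Monthly shortage recovery: $424.56 / 24 = $17.69
New monthly escrow = $381.91 + $17.69 = $399.60

$399.60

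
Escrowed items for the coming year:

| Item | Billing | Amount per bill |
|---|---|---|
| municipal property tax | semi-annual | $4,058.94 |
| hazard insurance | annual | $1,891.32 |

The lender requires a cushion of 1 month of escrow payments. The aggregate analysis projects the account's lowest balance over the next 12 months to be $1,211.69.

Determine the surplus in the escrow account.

Municipal property tax = $4,058.94 × 2 = $8,117.88 annually
Hazard insurance = $1,891.32 annually
Annual escrow total = $8,117.88 + $1,891.32 = $10,009.20
Monthly = $10,009.20 ÷ 12 = $834.10
Required reserve = 1 × $834.10 = $834.10
Excess over cushion: $1,211.69 − $834.10 = $377.59

$377.59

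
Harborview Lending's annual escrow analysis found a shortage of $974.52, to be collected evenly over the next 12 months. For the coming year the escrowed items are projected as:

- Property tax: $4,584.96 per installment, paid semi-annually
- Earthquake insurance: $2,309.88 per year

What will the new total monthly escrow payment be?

$1,037.86

Property tax — $4,584.96 × 2 = $9,169.92 annually
Earthquake insurance — $2,309.88 annually
Annual escrow total = $11,479.80
Per month = $11,479.80 / 12 = $956.65
Shortage spread = $974.52 ÷ 12 = $81.21/mo
Adjusted monthly = $956.65 + $81.21 = $1,037.86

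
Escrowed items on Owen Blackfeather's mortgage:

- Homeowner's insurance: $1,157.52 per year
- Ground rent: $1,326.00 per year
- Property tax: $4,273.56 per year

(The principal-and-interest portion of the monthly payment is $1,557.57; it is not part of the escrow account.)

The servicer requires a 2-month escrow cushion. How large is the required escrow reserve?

Homeowner's insurance = $1,157.52 per year
Ground rent = $1,326.00 per year
Property tax = $4,273.56 per year
Total annual escrow = $1,157.52 + $1,326.00 + $4,273.56 = $6,757.08
Base monthly escrow = $6,757.08 / 12 = $563.09
Required cushion = 2 × $563.09 = $1,126.18

$1,126.18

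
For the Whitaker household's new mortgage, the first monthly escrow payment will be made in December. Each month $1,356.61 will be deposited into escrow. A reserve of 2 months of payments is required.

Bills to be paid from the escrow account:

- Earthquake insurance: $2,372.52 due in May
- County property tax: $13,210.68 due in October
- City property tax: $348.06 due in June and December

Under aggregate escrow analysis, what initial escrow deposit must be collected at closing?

Cushion = 2 × $1,356.61 = $2,713.22
Trial balance (start $0, +$1,356.61 each month, − disbursements):
  Dec: +$1,356.61 − $348.06 → $1,008.55
  Jan: +$1,356.61 → $2,365.16
  Feb: +$1,356.61 → $3,721.77
  Mar: +$1,356.61 → $5,078.38
  Apr: +$1,356.61 → $6,434.99
  May: +$1,356.61 − $2,372.52 → $5,419.08
  Jun: +$1,356.61 − $348.06 → $6,427.63
  Jul: +$1,356.61 → $7,784.24
  Aug: +$1,356.61 → $9,140.85
  Sep: +$1,356.61 → $10,497.46
  Oct: +$1,356.61 − $13,210.68 → -$1,356.61
  Nov: +$1,356.61 → $0.00
Lowest trial balance = -$1,356.61 (Oct)
Initial deposit = cushion − low point = $2,713.22 − (-$1,356.61) = $4,069.83

$4,069.83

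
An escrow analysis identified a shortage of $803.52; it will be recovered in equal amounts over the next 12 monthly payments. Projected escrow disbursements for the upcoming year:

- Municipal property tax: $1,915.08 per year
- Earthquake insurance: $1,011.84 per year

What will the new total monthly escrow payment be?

$310.87

Municipal property tax — $1,915.08 per year
Earthquake insurance — $1,011.84 per year
Annual escrow total = $1,915.08 + $1,011.84 = $2,926.92
Monthly escrow = $2,926.92 ÷ 12 = $243.91
Shortage per month = $803.52 / 12 = $66.96
New monthly escrow = $243.91 + $66.96 = $310.87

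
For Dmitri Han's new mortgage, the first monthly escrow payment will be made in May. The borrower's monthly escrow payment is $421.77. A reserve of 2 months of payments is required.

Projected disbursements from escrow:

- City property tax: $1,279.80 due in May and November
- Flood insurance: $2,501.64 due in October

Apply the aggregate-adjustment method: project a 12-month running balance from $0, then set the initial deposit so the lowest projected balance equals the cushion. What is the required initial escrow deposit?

$2,952.39

Cushion = 2 × $421.77 = $843.54
Trial balance (start $0, +$421.77 each month, − disbursements):
  May: +$421.77 − $1,279.80 → -$858.03
  Jun: +$421.77 → -$436.26
  Jul: +$421.77 → -$14.49
  Aug: +$421.77 → $407.28
  Sep: +$421.77 → $829.05
  Oct: +$421.77 − $2,501.64 → -$1,250.82
  Nov: +$421.77 − $1,279.80 → -$2,108.85
  Dec: +$421.77 → -$1,687.08
  Jan: +$421.77 → -$1,265.31
  Feb: +$421.77 → -$843.54
  Mar: +$421.77 → -$421.77
  Apr: +$421.77 → $0.00
Lowest trial balance = -$2,108.85 (Nov)
Initial deposit = cushion − low point = $843.54 − (-$2,108.85) = $2,952.39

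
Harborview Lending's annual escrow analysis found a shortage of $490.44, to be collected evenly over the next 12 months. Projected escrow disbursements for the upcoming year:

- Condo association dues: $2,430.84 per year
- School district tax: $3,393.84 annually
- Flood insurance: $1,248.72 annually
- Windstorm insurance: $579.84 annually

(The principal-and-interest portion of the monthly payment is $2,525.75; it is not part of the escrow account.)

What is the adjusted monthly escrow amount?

Condo association dues: $2,430.84 annually
School district tax: $3,393.84 annually
Flood insurance: $1,248.72 annually
Windstorm insurance: $579.84 annually
Annual escrow total = $2,430.84 + $3,393.84 + $1,248.72 + $579.84 = $7,653.24
Monthly = $7,653.24 ÷ 12 = $637.77
Shortage per month = $490.44 ÷ 12 = $40.87
Adjusted monthly = $637.77 + $40.87 = $678.64

$678.64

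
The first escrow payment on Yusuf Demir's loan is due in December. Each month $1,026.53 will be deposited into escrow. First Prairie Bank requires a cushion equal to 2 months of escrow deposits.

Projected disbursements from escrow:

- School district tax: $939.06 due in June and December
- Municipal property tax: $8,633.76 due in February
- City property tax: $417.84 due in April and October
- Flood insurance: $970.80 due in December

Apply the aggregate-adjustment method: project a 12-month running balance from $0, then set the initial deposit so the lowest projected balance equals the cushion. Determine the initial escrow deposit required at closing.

Cushion = 2 × $1,026.53 = $2,053.06
Trial balance (start $0, +$1,026.53 each month, − disbursements):
  Dec: +$1,026.53 − $1,909.86 → -$883.33
  Jan: +$1,026.53 → $143.20
  Feb: +$1,026.53 − $8,633.76 → -$7,464.03
  Mar: +$1,026.53 → -$6,437.50
  Apr: +$1,026.53 − $417.84 → -$5,828.81
  May: +$1,026.53 → -$4,802.28
  Jun: +$1,026.53 − $939.06 → -$4,714.81
  Jul: +$1,026.53 → -$3,688.28
  Aug: +$1,026.53 → -$2,661.75
  Sep: +$1,026.53 → -$1,635.22
  Oct: +$1,026.53 − $417.84 → -$1,026.53
  Nov: +$1,026.53 → $0.00
Lowest trial balance = -$7,464.03 (Feb)
Initial deposit = cushion − low point = $2,053.06 − (-$7,464.03) = $9,517.09

$9,517.09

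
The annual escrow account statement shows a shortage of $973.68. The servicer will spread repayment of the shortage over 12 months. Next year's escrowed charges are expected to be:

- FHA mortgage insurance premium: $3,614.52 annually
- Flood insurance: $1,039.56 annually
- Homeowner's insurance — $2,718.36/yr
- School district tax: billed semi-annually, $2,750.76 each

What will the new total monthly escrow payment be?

$1,153.97

FHA mortgage insurance premium = $3,614.52 annually
Flood insurance = $1,039.56 annually
Homeowner's insurance = $2,718.36 annually
School district tax = $2,750.76 × 2 = $5,501.52 annually
Annual escrow total = $12,873.96
Monthly = $12,873.96 / 12 = $1,072.83
Shortage per month = $973.68 ÷ 12 = $81.14
New monthly escrow = $1,072.83 + $81.14 = $1,153.97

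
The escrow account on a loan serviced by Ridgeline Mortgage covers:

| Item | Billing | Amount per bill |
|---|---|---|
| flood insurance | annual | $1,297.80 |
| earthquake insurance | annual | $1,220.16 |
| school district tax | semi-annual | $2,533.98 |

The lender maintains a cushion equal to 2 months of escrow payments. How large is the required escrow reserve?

$1,264.32

Flood insurance — $1,297.80 per year
Earthquake insurance — $1,220.16 per year
School district tax — $2,533.98 × 2 = $5,067.96 per year
Total annual escrow = $1,297.80 + $1,220.16 + $5,067.96 = $7,585.92
Per month = $7,585.92 ÷ 12 = $632.16
Required cushion = 2 × $632.16 = $1,264.32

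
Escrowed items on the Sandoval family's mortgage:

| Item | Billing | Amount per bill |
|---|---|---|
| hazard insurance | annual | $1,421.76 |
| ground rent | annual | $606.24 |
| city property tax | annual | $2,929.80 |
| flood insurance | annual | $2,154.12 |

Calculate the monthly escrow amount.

Hazard insurance — $1,421.76
Ground rent — $606.24
City property tax — $2,929.80
Flood insurance — $2,154.12
Yearly total = $1,421.76 + $606.24 + $2,929.80 + $2,154.12 = $7,111.92
Monthly escrow = $7,111.92 ÷ 12 = $592.66

$592.66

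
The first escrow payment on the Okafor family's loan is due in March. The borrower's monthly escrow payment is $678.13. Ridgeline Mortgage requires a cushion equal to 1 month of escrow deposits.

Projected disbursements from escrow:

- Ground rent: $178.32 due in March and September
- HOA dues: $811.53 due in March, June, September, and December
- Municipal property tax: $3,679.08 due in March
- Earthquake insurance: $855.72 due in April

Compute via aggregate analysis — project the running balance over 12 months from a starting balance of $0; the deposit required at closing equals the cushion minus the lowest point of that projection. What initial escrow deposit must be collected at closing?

$4,846.52

Cushion = 1 × $678.13 = $678.13
Trial balance (start $0, +$678.13 each month, − disbursements):
  Mar: +$678.13 − $4,668.93 → -$3,990.80
  Apr: +$678.13 − $855.72 → -$4,168.39
  May: +$678.13 → -$3,490.26
  Jun: +$678.13 − $811.53 → -$3,623.66
  Jul: +$678.13 → -$2,945.53
  Aug: +$678.13 → -$2,267.40
  Sep: +$678.13 − $989.85 → -$2,579.12
  Oct: +$678.13 → -$1,900.99
  Nov: +$678.13 → -$1,222.86
  Dec: +$678.13 − $811.53 → -$1,356.26
  Jan: +$678.13 → -$678.13
  Feb: +$678.13 → $0.00
Lowest trial balance = -$4,168.39 (Apr)
Initial deposit = cushion − low point = $678.13 − (-$4,168.39) = $4,846.52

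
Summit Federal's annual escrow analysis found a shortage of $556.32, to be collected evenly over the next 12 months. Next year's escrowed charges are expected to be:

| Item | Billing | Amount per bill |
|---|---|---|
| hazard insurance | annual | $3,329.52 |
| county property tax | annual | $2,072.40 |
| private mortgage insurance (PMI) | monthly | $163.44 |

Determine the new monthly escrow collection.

Hazard insurance = $3,329.52 annually
County property tax = $2,072.40 annually
Private mortgage insurance (PMI) = $163.44 × 12 = $1,961.28 annually
Total per year = $3,329.52 + $2,072.40 + $1,961.28 = $7,363.20
Monthly escrow = $7,363.20 / 12 = $613.60
Monthly shortage recovery: $556.32 / 12 = $46.36
New monthly escrow = $613.60 + $46.36 = $659.96

$659.96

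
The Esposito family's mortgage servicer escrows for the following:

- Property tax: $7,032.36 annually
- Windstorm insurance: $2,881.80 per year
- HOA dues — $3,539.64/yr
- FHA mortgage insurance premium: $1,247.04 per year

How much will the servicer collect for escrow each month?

Property tax — $7,032.36/yr
Windstorm insurance — $2,881.80/yr
HOA dues — $3,539.64/yr
FHA mortgage insurance premium — $1,247.04/yr
Combined annual = $14,700.84
Per month = $14,700.84 ÷ 12 = $1,225.07

$1,225.07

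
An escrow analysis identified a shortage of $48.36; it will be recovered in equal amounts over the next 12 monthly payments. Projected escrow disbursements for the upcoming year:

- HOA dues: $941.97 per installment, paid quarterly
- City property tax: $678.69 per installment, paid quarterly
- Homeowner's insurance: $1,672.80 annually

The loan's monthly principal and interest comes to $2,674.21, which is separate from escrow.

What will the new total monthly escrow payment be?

$683.65

HOA dues: $941.97 × 4 = $3,767.88
City property tax: $678.69 × 4 = $2,714.76
Homeowner's insurance: $1,672.80
Total annual escrow = $8,155.44
Monthly escrow = $8,155.44 / 12 = $679.62
Shortage per month = $48.36 / 12 = $4.03
New monthly escrow = $679.62 + $4.03 = $683.65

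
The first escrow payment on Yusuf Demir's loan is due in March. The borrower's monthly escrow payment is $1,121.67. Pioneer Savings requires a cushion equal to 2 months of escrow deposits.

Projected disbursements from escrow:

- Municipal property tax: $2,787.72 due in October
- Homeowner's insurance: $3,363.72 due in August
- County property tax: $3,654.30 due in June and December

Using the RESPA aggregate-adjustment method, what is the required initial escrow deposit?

$4,486.68

Cushion = 2 × $1,121.67 = $2,243.34
Trial balance (start $0, +$1,121.67 each month, − disbursements):
  Mar: +$1,121.67 → $1,121.67
  Apr: +$1,121.67 → $2,243.34
  May: +$1,121.67 → $3,365.01
  Jun: +$1,121.67 − $3,654.30 → $832.38
  Jul: +$1,121.67 → $1,954.05
  Aug: +$1,121.67 − $3,363.72 → -$288.00
  Sep: +$1,121.67 → $833.67
  Oct: +$1,121.67 − $2,787.72 → -$832.38
  Nov: +$1,121.67 → $289.29
  Dec: +$1,121.67 − $3,654.30 → -$2,243.34
  Jan: +$1,121.67 → -$1,121.67
  Feb: +$1,121.67 → $0.00
Lowest trial balance = -$2,243.34 (Dec)
Initial deposit = cushion − low point = $2,243.34 − (-$2,243.34) = $4,486.68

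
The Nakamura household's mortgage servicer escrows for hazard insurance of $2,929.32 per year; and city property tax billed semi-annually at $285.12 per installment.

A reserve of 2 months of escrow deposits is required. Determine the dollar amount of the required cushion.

$583.26

Hazard insurance — $2,929.32/yr
City property tax — $285.12 × 2 = $570.24/yr
Yearly total = $2,929.32 + $570.24 = $3,499.56
Per month = $3,499.56 / 12 = $291.63
Reserve = 2 × $291.63 = $583.26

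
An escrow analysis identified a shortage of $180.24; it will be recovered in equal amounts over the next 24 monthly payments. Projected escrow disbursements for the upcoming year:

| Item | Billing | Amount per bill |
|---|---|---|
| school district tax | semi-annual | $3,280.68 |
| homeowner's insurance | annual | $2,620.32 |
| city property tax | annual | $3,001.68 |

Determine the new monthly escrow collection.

$1,022.79

School district tax — $3,280.68 × 2 = $6,561.36 per year
Homeowner's insurance — $2,620.32 per year
City property tax — $3,001.68 per year
Annual escrow total = $6,561.36 + $2,620.32 + $3,001.68 = $12,183.36
Per month = $12,183.36 ÷ 12 = $1,015.28
Shortage per month = $180.24 / 24 = $7.51
Adjusted monthly = $1,015.28 + $7.51 = $1,022.79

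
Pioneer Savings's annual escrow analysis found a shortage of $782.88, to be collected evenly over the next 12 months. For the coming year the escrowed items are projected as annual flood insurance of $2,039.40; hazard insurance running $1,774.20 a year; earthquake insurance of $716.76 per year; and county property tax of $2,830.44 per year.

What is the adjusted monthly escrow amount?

Flood insurance: $2,039.40 per year
Hazard insurance: $1,774.20 per year
Earthquake insurance: $716.76 per year
County property tax: $2,830.44 per year
Total per year = $2,039.40 + $1,774.20 + $716.76 + $2,830.44 = $7,360.80
Monthly escrow = $7,360.80 ÷ 12 = $613.40
Shortage spread = $782.88 / 12 = $65.24/mo
New monthly escrow = $613.40 + $65.24 = $678.64

$678.64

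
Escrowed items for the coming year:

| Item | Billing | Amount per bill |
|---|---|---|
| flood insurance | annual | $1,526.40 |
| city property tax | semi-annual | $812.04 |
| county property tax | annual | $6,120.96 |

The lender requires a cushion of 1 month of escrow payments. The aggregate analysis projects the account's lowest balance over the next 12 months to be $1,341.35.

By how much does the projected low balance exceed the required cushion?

Flood insurance — $1,526.40 per year
City property tax — $812.04 × 2 = $1,624.08 per year
County property tax — $6,120.96 per year
Total per year = $1,526.40 + $1,624.08 + $6,120.96 = $9,271.44
Base monthly escrow = $9,271.44 ÷ 12 = $772.62
Required reserve = 1 × $772.62 = $772.62
Surplus = $1,341.35 − $772.62 = $568.73

$568.73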